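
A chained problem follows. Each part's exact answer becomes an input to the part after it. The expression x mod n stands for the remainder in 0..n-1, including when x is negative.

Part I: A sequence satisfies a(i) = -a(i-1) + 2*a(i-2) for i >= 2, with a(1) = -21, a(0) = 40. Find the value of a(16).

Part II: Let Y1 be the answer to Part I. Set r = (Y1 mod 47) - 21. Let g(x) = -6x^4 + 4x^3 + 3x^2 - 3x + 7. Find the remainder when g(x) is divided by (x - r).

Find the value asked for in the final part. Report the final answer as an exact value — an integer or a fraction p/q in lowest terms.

Part I: a(2) = -1*(-21) + 2*(40) = 101; iterating: a(2)=101, a(3)=-143, a(4)=345, a(5)=-631, a(6)=1321, a(7)=-2583, a(8)=5225, a(9)=-10391, a(10)=20841, a(11)=-41623, a(12)=83305, a(13)=-166551, a(14)=333161, a(15)=-666263, a(16)=1332585; answer 1332585
Part II: Y1 = 1332585; r = 20; remainder = value at the root: -6*(20)^4 + 4*(20)^3 + 3*(20)^2 - 3*(20)^1 + 7 = (-960000) + (32000) + (1200) + (-60) + (7) = -926853; answer -926853

-926853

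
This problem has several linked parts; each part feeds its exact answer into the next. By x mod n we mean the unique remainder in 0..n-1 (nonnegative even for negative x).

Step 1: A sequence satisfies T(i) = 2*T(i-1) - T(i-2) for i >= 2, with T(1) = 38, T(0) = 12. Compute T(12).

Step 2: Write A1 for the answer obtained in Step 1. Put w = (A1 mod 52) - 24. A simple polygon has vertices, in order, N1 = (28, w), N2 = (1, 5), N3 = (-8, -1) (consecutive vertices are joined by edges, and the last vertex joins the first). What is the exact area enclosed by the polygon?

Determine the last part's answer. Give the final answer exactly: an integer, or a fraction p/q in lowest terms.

Step 1: T(2) = 2*(38) - 1*(12) = 64; iterating: T(2)=64, T(3)=90, T(4)=116, T(5)=142, T(6)=168, T(7)=194, T(8)=220, T(9)=246, T(10)=272, T(11)=298, T(12)=324; answer 324
Step 2: A1 = 324; w = -12; cross terms: (28*5 - 1*-12)=152, (1*-1 - -8*5)=39, (-8*-12 - 28*-1)=124; twice the area = |315| = 315; area = 315/2; answer 315/2

315/2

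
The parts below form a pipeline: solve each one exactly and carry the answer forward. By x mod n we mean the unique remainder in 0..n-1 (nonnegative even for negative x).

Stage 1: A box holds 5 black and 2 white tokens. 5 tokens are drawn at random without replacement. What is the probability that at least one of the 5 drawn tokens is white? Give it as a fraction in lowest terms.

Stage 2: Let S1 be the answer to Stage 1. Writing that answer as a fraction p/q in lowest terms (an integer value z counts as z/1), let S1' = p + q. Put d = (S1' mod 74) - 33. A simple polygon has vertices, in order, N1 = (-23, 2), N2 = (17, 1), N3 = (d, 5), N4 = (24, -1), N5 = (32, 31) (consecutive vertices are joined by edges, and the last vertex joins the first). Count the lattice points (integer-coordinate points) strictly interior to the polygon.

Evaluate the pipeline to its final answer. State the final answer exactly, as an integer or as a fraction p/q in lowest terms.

717

Stage 1: total draws C(7,5) = 21; complement C(5,5) = 1; favorable 21 - 1 = 20; P = 20/21; answer 20/21
Stage 2: S1 = 20/21; threaded value p + q = 41; d = 8; cross terms: (-23*1 - 17*2)=-57, (17*5 - 8*1)=77, (8*-1 - 24*5)=-128, (24*31 - 32*-1)=776, (32*2 - -23*31)=777; twice the area = |1445| = 1445; area = 1445/2; boundary points = 1 + 1 + 2 + 8 + 1 = 13; strictly interior points = area - boundary/2 + 1 = 717; answer 717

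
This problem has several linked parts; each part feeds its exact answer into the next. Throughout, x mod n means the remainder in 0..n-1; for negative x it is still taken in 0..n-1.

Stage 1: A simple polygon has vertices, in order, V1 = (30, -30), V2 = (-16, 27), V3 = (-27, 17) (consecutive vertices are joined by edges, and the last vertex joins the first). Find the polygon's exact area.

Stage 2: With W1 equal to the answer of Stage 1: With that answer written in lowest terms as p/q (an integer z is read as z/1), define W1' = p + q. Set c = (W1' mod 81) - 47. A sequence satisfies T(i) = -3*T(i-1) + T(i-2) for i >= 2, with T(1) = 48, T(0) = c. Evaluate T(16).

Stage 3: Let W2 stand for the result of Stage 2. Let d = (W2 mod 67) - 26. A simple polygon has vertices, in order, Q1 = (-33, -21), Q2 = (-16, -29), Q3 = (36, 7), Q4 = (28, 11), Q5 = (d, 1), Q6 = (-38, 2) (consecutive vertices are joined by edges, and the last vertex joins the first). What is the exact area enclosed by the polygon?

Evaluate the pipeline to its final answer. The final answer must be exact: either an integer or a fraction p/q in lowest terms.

Stage 1: cross terms: (30*27 - -16*-30)=330, (-16*17 - -27*27)=457, (-27*-30 - 30*17)=300; twice the area = |1087| = 1087; area = 1087/2; answer 1087/2
Stage 2: W1 = 1087/2; threaded value p + q = 1089; c = -11; T(2) = -3*(48) + 1*(-11) = -155; iterating: T(2)=-155, T(3)=513, T(4)=-1694, T(5)=5595, T(6)=-18479, T(7)=61032, T(8)=-201575, T(9)=665757, T(10)=-2198846, T(11)=7262295, T(12)=-23985731, T(13)=79219488, T(14)=-261644195, T(15)=864152073, T(16)=-2854100414; answer -2854100414
Stage 3: W2 = -2854100414; d = -2; cross terms: (-33*-29 - -16*-21)=621, (-16*7 - 36*-29)=932, (36*11 - 28*7)=200, (28*1 - -2*11)=50, (-2*2 - -38*1)=34, (-38*-21 - -33*2)=864; twice the area = |2701| = 2701; area = 2701/2; answer 2701/2

2701/2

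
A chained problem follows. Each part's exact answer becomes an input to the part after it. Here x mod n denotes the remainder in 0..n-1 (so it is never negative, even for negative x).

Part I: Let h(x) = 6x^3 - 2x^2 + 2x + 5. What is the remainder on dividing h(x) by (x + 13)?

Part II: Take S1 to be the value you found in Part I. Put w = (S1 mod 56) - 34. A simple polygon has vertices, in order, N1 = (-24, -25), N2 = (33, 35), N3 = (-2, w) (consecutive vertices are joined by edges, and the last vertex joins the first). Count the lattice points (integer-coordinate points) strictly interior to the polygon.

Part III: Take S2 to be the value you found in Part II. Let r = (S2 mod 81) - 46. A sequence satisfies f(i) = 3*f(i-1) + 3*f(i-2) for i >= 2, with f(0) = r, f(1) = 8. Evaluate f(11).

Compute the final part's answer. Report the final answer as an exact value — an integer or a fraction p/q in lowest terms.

-759132

Part I: remainder = value at the root: 6*(-13)^3 - 2*(-13)^2 + 2*(-13)^1 + 5 = (-13182) + (-338) + (-26) + (5) = -13541; answer -13541
Part II: S1 = -13541; w = -23; cross terms: (-24*35 - 33*-25)=-15, (33*-23 - -2*35)=-689, (-2*-25 - -24*-23)=-502; twice the area = |-1206| = 1206; area = 603; boundary points = 3 + 1 + 2 = 6; strictly interior points = area - boundary/2 + 1 = 601; answer 601
Part III: S2 = 601; r = -12; f(2) = 3*(8) + 3*(-12) = -12; iterating: f(2)=-12, f(3)=-12, f(4)=-72, f(5)=-252, f(6)=-972, f(7)=-3672, f(8)=-13932, f(9)=-52812, f(10)=-200232, f(11)=-759132; answer -759132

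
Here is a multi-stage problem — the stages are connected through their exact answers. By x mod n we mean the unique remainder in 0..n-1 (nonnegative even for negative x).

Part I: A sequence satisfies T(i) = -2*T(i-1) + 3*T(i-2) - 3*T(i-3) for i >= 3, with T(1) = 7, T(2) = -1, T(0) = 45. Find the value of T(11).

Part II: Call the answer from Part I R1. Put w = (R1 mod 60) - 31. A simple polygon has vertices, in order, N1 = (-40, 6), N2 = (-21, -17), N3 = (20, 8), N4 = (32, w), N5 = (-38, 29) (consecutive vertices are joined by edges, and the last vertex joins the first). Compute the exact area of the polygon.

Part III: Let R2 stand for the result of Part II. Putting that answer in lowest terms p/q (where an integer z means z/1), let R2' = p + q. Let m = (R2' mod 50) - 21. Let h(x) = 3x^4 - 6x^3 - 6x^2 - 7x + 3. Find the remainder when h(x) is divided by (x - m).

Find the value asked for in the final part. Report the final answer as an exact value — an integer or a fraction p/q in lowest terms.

89

Part I: T(3) = -2*(-1) + 3*(7) - 3*(45) = -112; iterating: T(3)=-112, T(4)=200, T(5)=-733, T(6)=2402, T(7)=-7603, T(8)=24611, T(9)=-79237, T(10)=255116, T(11)=-821776; answer -821776
Part II: R1 = -821776; w = 13; cross terms: (-40*-17 - -21*6)=806, (-21*8 - 20*-17)=172, (20*13 - 32*8)=4, (32*29 - -38*13)=1422, (-38*6 - -40*29)=932; twice the area = |3336| = 3336; area = 1668; answer 1668
Part III: R2 = 1668; threaded value p + q = 1669; m = -2; remainder = value at the root: 3*(-2)^4 - 6*(-2)^3 - 6*(-2)^2 - 7*(-2)^1 + 3 = (48) + (48) + (-24) + (14) + (3) = 89; answer 89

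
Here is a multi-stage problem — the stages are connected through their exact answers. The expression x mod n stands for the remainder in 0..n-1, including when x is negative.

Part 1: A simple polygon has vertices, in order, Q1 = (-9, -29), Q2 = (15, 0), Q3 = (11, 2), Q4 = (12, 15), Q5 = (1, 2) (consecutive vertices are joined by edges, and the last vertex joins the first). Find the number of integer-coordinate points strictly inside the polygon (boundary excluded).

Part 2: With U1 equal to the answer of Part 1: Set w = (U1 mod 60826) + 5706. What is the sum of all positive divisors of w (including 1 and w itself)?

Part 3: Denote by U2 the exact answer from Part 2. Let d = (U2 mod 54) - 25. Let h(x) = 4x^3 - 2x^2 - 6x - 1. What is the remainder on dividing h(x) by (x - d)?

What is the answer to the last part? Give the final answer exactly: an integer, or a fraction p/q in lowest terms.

5015

Part 1: cross terms: (-9*0 - 15*-29)=435, (15*2 - 11*0)=30, (11*15 - 12*2)=141, (12*2 - 1*15)=9, (1*-29 - -9*2)=-11; twice the area = |604| = 604; area = 302; boundary points = 1 + 2 + 1 + 1 + 1 = 6; strictly interior points = area - boundary/2 + 1 = 300; answer 300
Part 2: U1 = 300; w = 6006; 6006 = 2 * 3 * 7 * 11 * 13; sigma = (1 + 2) * (1 + 3) * (1 + 7) * (1 + 11) * (1 + 13) = 3 * 4 * 8 * 12 * 14 = 16128; answer 16128
Part 3: U2 = 16128; d = 11; remainder = value at the root: 4*(11)^3 - 2*(11)^2 - 6*(11)^1 - 1 = (5324) + (-242) + (-66) + (-1) = 5015; answer 5015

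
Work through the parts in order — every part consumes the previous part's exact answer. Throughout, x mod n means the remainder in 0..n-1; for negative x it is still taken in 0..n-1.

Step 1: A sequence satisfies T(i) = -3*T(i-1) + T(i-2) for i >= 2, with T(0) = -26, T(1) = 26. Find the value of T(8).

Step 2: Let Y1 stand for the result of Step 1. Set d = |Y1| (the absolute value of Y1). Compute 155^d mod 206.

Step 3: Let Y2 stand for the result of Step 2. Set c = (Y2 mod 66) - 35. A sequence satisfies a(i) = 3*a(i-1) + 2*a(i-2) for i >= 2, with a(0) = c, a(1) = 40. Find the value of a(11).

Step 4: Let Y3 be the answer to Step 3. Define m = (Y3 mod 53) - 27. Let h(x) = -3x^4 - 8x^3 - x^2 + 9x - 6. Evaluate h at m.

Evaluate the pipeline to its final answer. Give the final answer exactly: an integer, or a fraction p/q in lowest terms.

-11

Step 1: T(2) = -3*(26) + 1*(-26) = -104; iterating: T(2)=-104, T(3)=338, T(4)=-1118, T(5)=3692, T(6)=-12194, T(7)=40274, T(8)=-133016; answer -133016
Step 2: Y1 = -133016; d = 133016; squarings mod 206: 155^1=155, 155^2=129, 155^4=161, 155^8=171, 155^16=195, 155^32=121, 155^64=15, 155^128=19, 155^256=155, 155^512=129, 155^1024=161, 155^2048=171, 155^4096=195, 155^8192=121, 155^16384=15, 155^32768=19, 155^65536=155, 155^131072=129; 155^133016 = 155^8 * 155^16 * 155^128 * 155^256 * 155^512 * 155^1024 * 155^131072 = 171 (mod 206); answer 171
Step 3: Y2 = 171; c = 4; a(2) = 3*(40) + 2*(4) = 128; iterating: a(2)=128, a(3)=464, a(4)=1648, a(5)=5872, a(6)=20912, a(7)=74480, a(8)=265264, a(9)=944752, a(10)=3364784, a(11)=11983856; answer 11983856
Step 4: Y3 = 11983856; m = -1; -3*(-1)^4 - 8*(-1)^3 - 1*(-1)^2 + 9*(-1)^1 - 6 = (-3) + (8) + (-1) + (-9) + (-6) = -11; answer -11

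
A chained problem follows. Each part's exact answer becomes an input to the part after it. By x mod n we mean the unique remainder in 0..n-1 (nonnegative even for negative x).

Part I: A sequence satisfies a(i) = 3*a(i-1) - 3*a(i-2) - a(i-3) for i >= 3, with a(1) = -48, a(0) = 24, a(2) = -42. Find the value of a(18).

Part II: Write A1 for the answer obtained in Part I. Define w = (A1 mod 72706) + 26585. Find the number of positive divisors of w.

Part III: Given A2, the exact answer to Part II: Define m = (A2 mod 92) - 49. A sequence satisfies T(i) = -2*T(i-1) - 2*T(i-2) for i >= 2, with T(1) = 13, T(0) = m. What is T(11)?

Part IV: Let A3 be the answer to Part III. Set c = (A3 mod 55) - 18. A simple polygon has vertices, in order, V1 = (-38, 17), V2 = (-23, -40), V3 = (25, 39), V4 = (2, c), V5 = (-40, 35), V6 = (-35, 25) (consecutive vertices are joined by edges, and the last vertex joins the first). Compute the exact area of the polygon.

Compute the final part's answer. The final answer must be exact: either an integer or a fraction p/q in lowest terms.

4471/2

Part I: a(3) = 3*(-42) - 3*(-48) - 1*(24) = -6; iterating: a(3)=-6, a(4)=156, a(5)=528, a(6)=1122, a(7)=1626, a(8)=984, a(9)=-3048, a(10)=-13722, a(11)=-33006, a(12)=-54804, a(13)=-51672, a(14)=42402, a(15)=337026, a(16)=935544, a(17)=1753152, a(18)=2115798; answer 2115798
Part II: A1 = 2115798; w = 33909; 33909 = 3 * 89 * 127; number of divisors = (1+1) * (1+1) * (1+1) = 8; answer 8
Part III: A2 = 8; m = -41; T(2) = -2*(13) - 2*(-41) = 56; iterating: T(2)=56, T(3)=-138, T(4)=164, T(5)=-52, T(6)=-224, T(7)=552, T(8)=-656, T(9)=208, T(10)=896, T(11)=-2208; answer -2208
Part IV: A3 = -2208; c = 29; cross terms: (-38*-40 - -23*17)=1911, (-23*39 - 25*-40)=103, (25*29 - 2*39)=647, (2*35 - -40*29)=1230, (-40*25 - -35*35)=225, (-35*17 - -38*25)=355; twice the area = |4471| = 4471; area = 4471/2; answer 4471/2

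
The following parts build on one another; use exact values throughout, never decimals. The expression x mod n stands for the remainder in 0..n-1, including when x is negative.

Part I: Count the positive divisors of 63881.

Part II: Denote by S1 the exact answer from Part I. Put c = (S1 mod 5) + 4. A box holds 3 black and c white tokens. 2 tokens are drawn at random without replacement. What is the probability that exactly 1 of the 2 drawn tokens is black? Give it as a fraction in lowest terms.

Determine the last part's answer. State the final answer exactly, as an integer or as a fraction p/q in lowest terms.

Part I: 63881 = 127 * 503; number of divisors = (1+1) * (1+1) = 4; answer 4
Part II: S1 = 4; c = 8; total draws C(11,2) = 55; favorable C(3,1)*C(8,1) = 24; P = 24/55; answer 24/55

24/55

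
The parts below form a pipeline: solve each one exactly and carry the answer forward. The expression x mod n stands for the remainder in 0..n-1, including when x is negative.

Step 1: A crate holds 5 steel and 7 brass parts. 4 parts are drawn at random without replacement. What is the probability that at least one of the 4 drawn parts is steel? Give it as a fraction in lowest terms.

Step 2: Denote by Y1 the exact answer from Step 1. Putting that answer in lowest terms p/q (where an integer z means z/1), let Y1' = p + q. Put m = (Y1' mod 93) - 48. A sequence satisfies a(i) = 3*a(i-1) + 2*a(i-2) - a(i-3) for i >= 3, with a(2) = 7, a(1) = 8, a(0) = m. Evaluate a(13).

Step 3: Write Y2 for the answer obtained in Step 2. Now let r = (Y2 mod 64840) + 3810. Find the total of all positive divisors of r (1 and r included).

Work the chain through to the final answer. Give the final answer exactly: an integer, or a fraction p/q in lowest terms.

Step 1: total draws C(12,4) = 495; complement C(7,4) = 35; favorable 495 - 35 = 460; P = 92/99; answer 92/99
Step 2: Y1 = 92/99; threaded value p + q = 191; m = -43; a(3) = 3*(7) + 2*(8) - 1*(-43) = 80; iterating: a(3)=80, a(4)=246, a(5)=891, a(6)=3085, a(7)=10791, a(8)=37652, a(9)=131453, a(10)=458872, a(11)=1601870, a(12)=5591901, a(13)=19520571; answer 19520571
Step 3: Y2 = 19520571; r = 7541; 7541 is prime, so its only divisors are 1 and 7541; sigma = 1 + 7541 = 7542; answer 7542

7542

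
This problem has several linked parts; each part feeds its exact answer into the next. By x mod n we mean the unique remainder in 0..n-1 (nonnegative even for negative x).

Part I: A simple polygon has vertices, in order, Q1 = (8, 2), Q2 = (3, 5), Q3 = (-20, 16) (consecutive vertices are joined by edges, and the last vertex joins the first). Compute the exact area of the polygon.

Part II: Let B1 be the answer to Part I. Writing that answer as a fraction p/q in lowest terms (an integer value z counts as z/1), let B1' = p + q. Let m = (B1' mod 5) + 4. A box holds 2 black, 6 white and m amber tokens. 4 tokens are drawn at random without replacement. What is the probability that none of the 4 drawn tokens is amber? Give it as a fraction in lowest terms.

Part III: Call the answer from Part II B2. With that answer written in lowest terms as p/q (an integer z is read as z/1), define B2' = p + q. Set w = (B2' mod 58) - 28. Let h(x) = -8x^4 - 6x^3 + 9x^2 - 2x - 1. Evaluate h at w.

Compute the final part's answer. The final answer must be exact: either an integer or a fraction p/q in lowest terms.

Part I: cross terms: (8*5 - 3*2)=34, (3*16 - -20*5)=148, (-20*2 - 8*16)=-168; twice the area = |14| = 14; area = 7; answer 7
Part II: B1 = 7; threaded value p + q = 8; m = 7; total draws C(15,4) = 1365; favorable C(8,4) = 70; P = 2/39; answer 2/39
Part III: B2 = 2/39; threaded value p + q = 41; w = 13; -8*(13)^4 - 6*(13)^3 + 9*(13)^2 - 2*(13)^1 - 1 = (-228488) + (-13182) + (1521) + (-26) + (-1) = -240176; answer -240176

-240176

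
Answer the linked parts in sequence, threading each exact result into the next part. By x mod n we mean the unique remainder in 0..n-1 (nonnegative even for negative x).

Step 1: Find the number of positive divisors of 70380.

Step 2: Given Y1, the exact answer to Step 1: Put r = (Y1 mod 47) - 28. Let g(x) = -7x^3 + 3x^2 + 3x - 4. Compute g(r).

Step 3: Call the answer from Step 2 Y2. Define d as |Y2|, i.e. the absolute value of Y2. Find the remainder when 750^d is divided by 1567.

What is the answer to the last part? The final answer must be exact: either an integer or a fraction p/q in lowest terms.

Step 1: 70380 = 2^2 * 3^2 * 5 * 17 * 23; number of divisors = (2+1) * (2+1) * (1+1) * (1+1) * (1+1) = 72; answer 72
Step 2: Y1 = 72; r = -3; -7*(-3)^3 + 3*(-3)^2 + 3*(-3)^1 - 4 = (189) + (27) + (-9) + (-4) = 203; answer 203
Step 3: Y2 = 203; d = 203; squarings mod 1567: 750^1=750, 750^2=1514, 750^4=1242, 750^8=636, 750^16=210, 750^32=224, 750^64=32, 750^128=1024; 750^203 = 750^1 * 750^2 * 750^8 * 750^64 * 750^128 = 387 (mod 1567); answer 387

387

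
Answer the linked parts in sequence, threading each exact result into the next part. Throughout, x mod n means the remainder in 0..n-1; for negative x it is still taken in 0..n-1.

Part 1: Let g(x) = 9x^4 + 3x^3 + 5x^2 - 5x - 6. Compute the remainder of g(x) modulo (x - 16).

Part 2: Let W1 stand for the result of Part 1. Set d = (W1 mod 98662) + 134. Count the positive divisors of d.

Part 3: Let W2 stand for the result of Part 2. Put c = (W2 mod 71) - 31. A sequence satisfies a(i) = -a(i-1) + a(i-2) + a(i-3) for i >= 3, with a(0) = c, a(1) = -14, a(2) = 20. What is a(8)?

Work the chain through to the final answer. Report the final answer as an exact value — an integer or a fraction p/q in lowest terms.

Part 1: remainder = value at the root: 9*(16)^4 + 3*(16)^3 + 5*(16)^2 - 5*(16)^1 - 6 = (589824) + (12288) + (1280) + (-80) + (-6) = 603306; answer 603306
Part 2: W1 = 603306; d = 11468; 11468 = 2^2 * 47 * 61; number of divisors = (2+1) * (1+1) * (1+1) = 12; answer 12
Part 3: W2 = 12; c = -19; a(3) = -1*(20) + 1*(-14) + 1*(-19) = -53; iterating: a(3)=-53, a(4)=59, a(5)=-92, a(6)=98, a(7)=-131, a(8)=137; answer 137

137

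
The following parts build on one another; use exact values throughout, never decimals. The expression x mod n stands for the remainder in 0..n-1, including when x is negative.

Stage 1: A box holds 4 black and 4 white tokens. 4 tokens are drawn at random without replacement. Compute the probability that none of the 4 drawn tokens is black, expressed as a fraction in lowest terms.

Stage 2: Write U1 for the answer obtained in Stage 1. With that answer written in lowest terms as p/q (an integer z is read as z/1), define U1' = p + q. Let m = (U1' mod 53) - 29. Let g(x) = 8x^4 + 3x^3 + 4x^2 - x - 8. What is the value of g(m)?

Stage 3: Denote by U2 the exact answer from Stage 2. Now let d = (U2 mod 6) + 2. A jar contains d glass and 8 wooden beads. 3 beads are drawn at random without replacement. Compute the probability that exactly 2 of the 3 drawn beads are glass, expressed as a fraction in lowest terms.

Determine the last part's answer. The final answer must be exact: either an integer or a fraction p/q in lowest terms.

Stage 1: total draws C(8,4) = 70; favorable C(4,4) = 1; P = 1/70; answer 1/70
Stage 2: U1 = 1/70; threaded value p + q = 71; m = -11; 8*(-11)^4 + 3*(-11)^3 + 4*(-11)^2 - 1*(-11)^1 - 8 = (117128) + (-3993) + (484) + (11) + (-8) = 113622; answer 113622
Stage 3: U2 = 113622; d = 2; total draws C(10,3) = 120; favorable C(2,2)*C(8,1) = 8; P = 1/15; answer 1/15

1/15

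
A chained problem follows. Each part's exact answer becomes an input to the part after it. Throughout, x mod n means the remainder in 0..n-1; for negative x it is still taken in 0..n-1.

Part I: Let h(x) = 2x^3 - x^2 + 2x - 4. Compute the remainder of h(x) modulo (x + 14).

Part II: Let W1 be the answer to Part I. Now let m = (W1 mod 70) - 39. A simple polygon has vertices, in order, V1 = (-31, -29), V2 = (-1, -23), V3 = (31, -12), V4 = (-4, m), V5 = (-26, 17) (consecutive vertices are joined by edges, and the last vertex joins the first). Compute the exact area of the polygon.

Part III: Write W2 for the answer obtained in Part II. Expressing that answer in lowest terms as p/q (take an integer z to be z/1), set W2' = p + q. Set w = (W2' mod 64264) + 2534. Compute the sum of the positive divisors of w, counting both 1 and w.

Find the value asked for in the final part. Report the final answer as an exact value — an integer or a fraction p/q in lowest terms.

Part I: remainder = value at the root: 2*(-14)^3 - 1*(-14)^2 + 2*(-14)^1 - 4 = (-5488) + (-196) + (-28) + (-4) = -5716; answer -5716
Part II: W1 = -5716; m = -15; cross terms: (-31*-23 - -1*-29)=684, (-1*-12 - 31*-23)=725, (31*-15 - -4*-12)=-513, (-4*17 - -26*-15)=-458, (-26*-29 - -31*17)=1281; twice the area = |1719| = 1719; area = 1719/2; answer 1719/2
Part III: W2 = 1719/2; threaded value p + q = 1721; w = 4255; 4255 = 5 * 23 * 37; sigma = (1 + 5) * (1 + 23) * (1 + 37) = 6 * 24 * 38 = 5472; answer 5472

5472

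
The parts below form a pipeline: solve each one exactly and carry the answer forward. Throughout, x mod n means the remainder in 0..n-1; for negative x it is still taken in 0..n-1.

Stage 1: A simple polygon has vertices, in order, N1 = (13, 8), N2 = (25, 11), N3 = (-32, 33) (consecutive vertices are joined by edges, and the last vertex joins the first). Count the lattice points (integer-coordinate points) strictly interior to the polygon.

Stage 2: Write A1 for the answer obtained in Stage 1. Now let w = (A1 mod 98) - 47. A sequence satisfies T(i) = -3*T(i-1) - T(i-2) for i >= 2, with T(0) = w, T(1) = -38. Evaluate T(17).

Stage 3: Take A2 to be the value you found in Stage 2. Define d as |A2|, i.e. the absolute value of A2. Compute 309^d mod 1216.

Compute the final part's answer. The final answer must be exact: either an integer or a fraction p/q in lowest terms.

Stage 1: cross terms: (13*11 - 25*8)=-57, (25*33 - -32*11)=1177, (-32*8 - 13*33)=-685; twice the area = |435| = 435; area = 435/2; boundary points = 3 + 1 + 5 = 9; strictly interior points = area - boundary/2 + 1 = 214; answer 214
Stage 2: A1 = 214; w = -29; T(2) = -3*(-38) - 1*(-29) = 143; iterating: T(2)=143, T(3)=-391, T(4)=1030, T(5)=-2699, T(6)=7067, T(7)=-18502, T(8)=48439, T(9)=-126815, T(10)=332006, T(11)=-869203, T(12)=2275603, T(13)=-5957606, T(14)=15597215, T(15)=-40834039, T(16)=106904902, T(17)=-279880667; answer -279880667
Stage 3: A2 = -279880667; d = 279880667; squarings mod 1216: 309^1=309, 309^2=633, 309^4=625, 309^8=289, 309^16=833, 309^32=769, 309^64=385, 309^128=1089, 309^256=321, 309^512=897, 309^1024=833, 309^2048=769, 309^4096=385, 309^8192=1089, 309^16384=321, 309^32768=897, 309^65536=833, 309^131072=769, 309^262144=385, 309^524288=1089, 309^1048576=321, 309^2097152=897, 309^4194304=833, 309^8388608=769, 309^16777216=385, 309^33554432=1089, 309^67108864=321, 309^134217728=897, 309^268435456=833; 309^279880667 = 309^1 * 309^2 * 309^8 * 309^16 * 309^64 * 309^128 * 309^256 * 309^512 * 309^8192 * 309^32768 * 309^131072 * 309^262144 * 309^524288 * 309^2097152 * 309^8388608 * 309^268435456 = 365 (mod 1216); answer 365

365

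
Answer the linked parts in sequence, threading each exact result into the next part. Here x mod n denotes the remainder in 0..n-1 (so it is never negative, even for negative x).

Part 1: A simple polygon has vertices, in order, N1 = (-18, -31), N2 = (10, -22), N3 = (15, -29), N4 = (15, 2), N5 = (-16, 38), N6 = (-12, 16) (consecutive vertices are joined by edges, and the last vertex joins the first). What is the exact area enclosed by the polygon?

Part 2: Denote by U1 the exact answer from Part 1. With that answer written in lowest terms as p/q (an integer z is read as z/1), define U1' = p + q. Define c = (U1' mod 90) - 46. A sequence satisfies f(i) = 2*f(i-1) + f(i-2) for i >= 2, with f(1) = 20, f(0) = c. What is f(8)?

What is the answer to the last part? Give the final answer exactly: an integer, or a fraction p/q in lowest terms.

11371

Part 1: cross terms: (-18*-22 - 10*-31)=706, (10*-29 - 15*-22)=40, (15*2 - 15*-29)=465, (15*38 - -16*2)=602, (-16*16 - -12*38)=200, (-12*-31 - -18*16)=660; twice the area = |2673| = 2673; area = 2673/2; answer 2673/2
Part 2: U1 = 2673/2; threaded value p + q = 2675; c = 19; f(2) = 2*(20) + 1*(19) = 59; iterating: f(2)=59, f(3)=138, f(4)=335, f(5)=808, f(6)=1951, f(7)=4710, f(8)=11371; answer 11371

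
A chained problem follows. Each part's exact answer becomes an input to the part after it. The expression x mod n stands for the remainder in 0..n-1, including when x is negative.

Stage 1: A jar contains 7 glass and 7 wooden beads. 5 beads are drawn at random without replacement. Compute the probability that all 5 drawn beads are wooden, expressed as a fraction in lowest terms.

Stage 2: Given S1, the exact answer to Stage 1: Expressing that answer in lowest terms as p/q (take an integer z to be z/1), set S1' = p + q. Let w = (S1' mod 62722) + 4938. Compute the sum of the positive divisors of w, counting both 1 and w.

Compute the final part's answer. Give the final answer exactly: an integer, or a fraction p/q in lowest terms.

Stage 1: total draws C(14,5) = 2002; favorable C(7,5) = 21; P = 3/286; answer 3/286
Stage 2: S1 = 3/286; threaded value p + q = 289; w = 5227; 5227 is prime, so its only divisors are 1 and 5227; sigma = 1 + 5227 = 5228; answer 5228

5228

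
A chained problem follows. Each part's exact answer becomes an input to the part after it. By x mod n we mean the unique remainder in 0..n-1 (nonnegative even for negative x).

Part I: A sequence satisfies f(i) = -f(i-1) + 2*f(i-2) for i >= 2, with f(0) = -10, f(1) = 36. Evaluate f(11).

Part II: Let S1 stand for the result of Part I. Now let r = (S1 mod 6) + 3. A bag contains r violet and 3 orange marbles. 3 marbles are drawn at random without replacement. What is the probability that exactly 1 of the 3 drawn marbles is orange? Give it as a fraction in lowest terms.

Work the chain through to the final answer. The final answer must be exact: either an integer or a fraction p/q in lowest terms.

Part I: f(2) = -1*(36) + 2*(-10) = -56; iterating: f(2)=-56, f(3)=128, f(4)=-240, f(5)=496, f(6)=-976, f(7)=1968, f(8)=-3920, f(9)=7856, f(10)=-15696, f(11)=31408; answer 31408
Part II: S1 = 31408; r = 7; total draws C(10,3) = 120; favorable C(3,1)*C(7,2) = 63; P = 21/40; answer 21/40

21/40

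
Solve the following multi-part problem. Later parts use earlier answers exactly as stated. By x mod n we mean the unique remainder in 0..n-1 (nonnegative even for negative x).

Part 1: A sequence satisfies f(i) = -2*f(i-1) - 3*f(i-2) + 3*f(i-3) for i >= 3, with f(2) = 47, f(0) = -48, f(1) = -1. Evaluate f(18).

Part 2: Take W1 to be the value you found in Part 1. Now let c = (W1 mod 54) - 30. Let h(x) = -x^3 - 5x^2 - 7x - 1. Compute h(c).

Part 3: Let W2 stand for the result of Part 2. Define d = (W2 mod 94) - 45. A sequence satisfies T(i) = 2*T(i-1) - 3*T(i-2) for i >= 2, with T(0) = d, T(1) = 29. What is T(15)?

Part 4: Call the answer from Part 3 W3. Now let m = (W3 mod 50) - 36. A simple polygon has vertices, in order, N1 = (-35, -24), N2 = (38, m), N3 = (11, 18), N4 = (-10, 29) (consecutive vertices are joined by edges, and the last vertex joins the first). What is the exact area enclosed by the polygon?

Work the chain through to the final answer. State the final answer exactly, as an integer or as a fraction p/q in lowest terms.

Part 1: f(3) = -2*(47) - 3*(-1) + 3*(-48) = -235; iterating: f(3)=-235, f(4)=326, f(5)=194, f(6)=-2071, f(7)=4538, f(8)=-2281, f(9)=-15265, f(10)=50987, f(11)=-63022, f(12)=-72712, f(13)=487451, f(14)=-945832, f(15)=211175, f(16)=3877499, f(17)=-11226019, f(18)=11453066; answer 11453066
Part 2: W1 = 11453066; c = 14; -1*(14)^3 - 5*(14)^2 - 7*(14)^1 - 1 = (-2744) + (-980) + (-98) + (-1) = -3823; answer -3823
Part 3: W2 = -3823; d = -14; T(2) = 2*(29) - 3*(-14) = 100; iterating: T(2)=100, T(3)=113, T(4)=-74, T(5)=-487, T(6)=-752, T(7)=-43, T(8)=2170, T(9)=4469, T(10)=2428, T(11)=-8551, T(12)=-24386, T(13)=-23119, T(14)=26920, T(15)=123197; answer 123197
Part 4: W3 = 123197; m = 11; cross terms: (-35*11 - 38*-24)=527, (38*18 - 11*11)=563, (11*29 - -10*18)=499, (-10*-24 - -35*29)=1255; twice the area = |2844| = 2844; area = 1422; answer 1422

1422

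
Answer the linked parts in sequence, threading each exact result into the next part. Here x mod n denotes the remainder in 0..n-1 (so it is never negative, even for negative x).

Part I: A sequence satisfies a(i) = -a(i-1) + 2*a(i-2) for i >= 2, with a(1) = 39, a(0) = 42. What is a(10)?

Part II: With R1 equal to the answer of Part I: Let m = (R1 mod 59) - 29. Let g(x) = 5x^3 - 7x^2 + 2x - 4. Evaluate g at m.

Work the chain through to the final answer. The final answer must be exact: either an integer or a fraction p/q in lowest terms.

-92668

Part I: a(2) = -1*(39) + 2*(42) = 45; iterating: a(2)=45, a(3)=33, a(4)=57, a(5)=9, a(6)=105, a(7)=-87, a(8)=297, a(9)=-471, a(10)=1065; answer 1065
Part II: R1 = 1065; m = -26; 5*(-26)^3 - 7*(-26)^2 + 2*(-26)^1 - 4 = (-87880) + (-4732) + (-52) + (-4) = -92668; answer -92668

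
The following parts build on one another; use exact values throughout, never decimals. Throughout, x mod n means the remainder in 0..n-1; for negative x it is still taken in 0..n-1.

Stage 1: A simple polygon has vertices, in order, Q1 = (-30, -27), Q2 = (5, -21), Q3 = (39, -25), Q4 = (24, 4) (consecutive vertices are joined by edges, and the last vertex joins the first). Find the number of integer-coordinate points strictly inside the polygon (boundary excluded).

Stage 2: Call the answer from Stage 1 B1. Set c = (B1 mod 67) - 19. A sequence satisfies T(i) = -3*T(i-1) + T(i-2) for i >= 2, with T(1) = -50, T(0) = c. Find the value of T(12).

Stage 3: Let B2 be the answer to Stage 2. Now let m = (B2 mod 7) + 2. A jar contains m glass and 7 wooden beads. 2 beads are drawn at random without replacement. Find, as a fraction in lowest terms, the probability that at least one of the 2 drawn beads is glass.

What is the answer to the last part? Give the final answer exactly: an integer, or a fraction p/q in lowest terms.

8/15

Stage 1: cross terms: (-30*-21 - 5*-27)=765, (5*-25 - 39*-21)=694, (39*4 - 24*-25)=756, (24*-27 - -30*4)=-528; twice the area = |1687| = 1687; area = 1687/2; boundary points = 1 + 2 + 1 + 1 = 5; strictly interior points = area - boundary/2 + 1 = 842; answer 842
Stage 2: B1 = 842; c = 19; T(2) = -3*(-50) + 1*(19) = 169; iterating: T(2)=169, T(3)=-557, T(4)=1840, T(5)=-6077, T(6)=20071, T(7)=-66290, T(8)=218941, T(9)=-723113, T(10)=2388280, T(11)=-7887953, T(12)=26052139; answer 26052139
Stage 3: B2 = 26052139; m = 3; total draws C(10,2) = 45; complement C(7,2) = 21; favorable 45 - 21 = 24; P = 8/15; answer 8/15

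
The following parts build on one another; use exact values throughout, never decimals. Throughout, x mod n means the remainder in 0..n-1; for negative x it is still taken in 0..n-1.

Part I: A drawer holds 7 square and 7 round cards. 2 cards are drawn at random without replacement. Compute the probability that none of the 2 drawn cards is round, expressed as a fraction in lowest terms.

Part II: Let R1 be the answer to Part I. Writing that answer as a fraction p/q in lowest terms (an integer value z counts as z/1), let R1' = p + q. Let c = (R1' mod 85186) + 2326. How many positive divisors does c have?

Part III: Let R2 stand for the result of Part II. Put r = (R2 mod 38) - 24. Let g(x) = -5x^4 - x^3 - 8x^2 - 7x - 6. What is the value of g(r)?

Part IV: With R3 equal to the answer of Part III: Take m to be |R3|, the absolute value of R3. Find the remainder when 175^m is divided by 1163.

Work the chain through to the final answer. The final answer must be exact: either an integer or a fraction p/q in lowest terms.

Part I: total draws C(14,2) = 91; favorable C(7,2) = 21; P = 3/13; answer 3/13
Part II: R1 = 3/13; threaded value p + q = 16; c = 2342; 2342 = 2 * 1171; number of divisors = (1+1) * (1+1) = 4; answer 4
Part III: R2 = 4; r = -20; -5*(-20)^4 - 1*(-20)^3 - 8*(-20)^2 - 7*(-20)^1 - 6 = (-800000) + (8000) + (-3200) + (140) + (-6) = -795066; answer -795066
Part IV: R3 = -795066; m = 795066; squarings mod 1163: 175^1=175, 175^2=387, 175^4=905, 175^8=273, 175^16=97, 175^32=105, 175^64=558, 175^128=843, 175^256=56, 175^512=810, 175^1024=168, 175^2048=312, 175^4096=815, 175^8192=152, 175^16384=1007, 175^32768=1076, 175^65536=591, 175^131072=381, 175^262144=949, 175^524288=439; 175^795066 = 175^2 * 175^8 * 175^16 * 175^32 * 175^128 * 175^256 * 175^8192 * 175^262144 * 175^524288 = 738 (mod 1163); answer 738

738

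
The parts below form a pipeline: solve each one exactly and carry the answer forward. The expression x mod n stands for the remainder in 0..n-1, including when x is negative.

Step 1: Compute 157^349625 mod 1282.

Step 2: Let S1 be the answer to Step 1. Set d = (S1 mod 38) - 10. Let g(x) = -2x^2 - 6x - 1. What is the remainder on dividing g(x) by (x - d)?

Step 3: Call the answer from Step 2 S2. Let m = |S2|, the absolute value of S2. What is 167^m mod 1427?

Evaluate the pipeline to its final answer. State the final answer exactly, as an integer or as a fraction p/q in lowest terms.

812

Step 1: squarings mod 1282: 157^1=157, 157^2=291, 157^4=69, 157^8=915, 157^16=79, 157^32=1113, 157^64=357, 157^128=531, 157^256=1203, 157^512=1113, 157^1024=357, 157^2048=531, 157^4096=1203, 157^8192=1113, 157^16384=357, 157^32768=531, 157^65536=1203, 157^131072=1113, 157^262144=357; 157^349625 = 157^1 * 157^8 * 157^16 * 157^32 * 157^128 * 157^256 * 157^1024 * 157^4096 * 157^16384 * 157^65536 * 157^262144 = 481 (mod 1282); answer 481
Step 2: S1 = 481; d = 15; remainder = value at the root: -2*(15)^2 - 6*(15)^1 - 1 = (-450) + (-90) + (-1) = -541; answer -541
Step 3: S2 = -541; m = 541; squarings mod 1427: 167^1=167, 167^2=776, 167^4=1409, 167^8=324, 167^16=805, 167^32=167, 167^64=776, 167^128=1409, 167^256=324, 167^512=805; 167^541 = 167^1 * 167^4 * 167^8 * 167^16 * 167^512 = 812 (mod 1427); answer 812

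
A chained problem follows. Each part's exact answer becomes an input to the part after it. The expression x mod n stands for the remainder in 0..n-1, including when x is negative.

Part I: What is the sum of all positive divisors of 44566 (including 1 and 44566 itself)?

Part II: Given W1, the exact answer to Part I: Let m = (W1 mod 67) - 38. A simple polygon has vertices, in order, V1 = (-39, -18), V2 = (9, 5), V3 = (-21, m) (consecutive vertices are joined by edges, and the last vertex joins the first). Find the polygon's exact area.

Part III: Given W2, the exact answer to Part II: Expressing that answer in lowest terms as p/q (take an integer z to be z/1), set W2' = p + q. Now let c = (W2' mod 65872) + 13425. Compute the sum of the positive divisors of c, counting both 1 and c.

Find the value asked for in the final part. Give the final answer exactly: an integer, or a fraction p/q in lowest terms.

14012

Part I: 44566 = 2 * 22283; sigma = (1 + 2) * (1 + 22283) = 3 * 22284 = 66852; answer 66852
Part II: W1 = 66852; m = 15; cross terms: (-39*5 - 9*-18)=-33, (9*15 - -21*5)=240, (-21*-18 - -39*15)=963; twice the area = |1170| = 1170; area = 585; answer 585
Part III: W2 = 585; threaded value p + q = 586; c = 14011; 14011 is prime, so its only divisors are 1 and 14011; sigma = 1 + 14011 = 14012; answer 14012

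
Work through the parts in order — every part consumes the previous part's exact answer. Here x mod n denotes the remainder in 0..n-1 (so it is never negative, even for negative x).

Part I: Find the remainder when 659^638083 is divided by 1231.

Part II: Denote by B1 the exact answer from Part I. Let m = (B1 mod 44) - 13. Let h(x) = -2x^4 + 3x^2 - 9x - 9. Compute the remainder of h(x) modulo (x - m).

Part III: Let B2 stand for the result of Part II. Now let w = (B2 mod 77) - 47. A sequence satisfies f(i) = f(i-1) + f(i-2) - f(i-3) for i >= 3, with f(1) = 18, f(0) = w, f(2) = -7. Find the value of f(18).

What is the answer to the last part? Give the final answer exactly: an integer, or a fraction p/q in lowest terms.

Part I: squarings mod 1231: 659^1=659, 659^2=969, 659^4=939, 659^8=325, 659^16=990, 659^32=224, 659^64=936, 659^128=855, 659^256=1042, 659^512=22, 659^1024=484, 659^2048=366, 659^4096=1008, 659^8192=489, 659^16384=307, 659^32768=693, 659^65536=159, 659^131072=661, 659^262144=1147, 659^524288=901; 659^638083 = 659^1 * 659^2 * 659^128 * 659^1024 * 659^2048 * 659^4096 * 659^8192 * 659^32768 * 659^65536 * 659^524288 = 1176 (mod 1231); answer 1176
Part II: B1 = 1176; m = 19; remainder = value at the root: -2*(19)^4 + 3*(19)^2 - 9*(19)^1 - 9 = (-260642) + (1083) + (-171) + (-9) = -259739; answer -259739
Part III: B2 = -259739; w = 12; f(3) = 1*(-7) + 1*(18) - 1*(12) = -1; iterating: f(3)=-1, f(4)=-26, f(5)=-20, f(6)=-45, f(7)=-39, f(8)=-64, f(9)=-58, f(10)=-83, f(11)=-77, f(12)=-102, f(13)=-96, f(14)=-121, f(15)=-115, f(16)=-140, f(17)=-134, f(18)=-159; answer -159

-159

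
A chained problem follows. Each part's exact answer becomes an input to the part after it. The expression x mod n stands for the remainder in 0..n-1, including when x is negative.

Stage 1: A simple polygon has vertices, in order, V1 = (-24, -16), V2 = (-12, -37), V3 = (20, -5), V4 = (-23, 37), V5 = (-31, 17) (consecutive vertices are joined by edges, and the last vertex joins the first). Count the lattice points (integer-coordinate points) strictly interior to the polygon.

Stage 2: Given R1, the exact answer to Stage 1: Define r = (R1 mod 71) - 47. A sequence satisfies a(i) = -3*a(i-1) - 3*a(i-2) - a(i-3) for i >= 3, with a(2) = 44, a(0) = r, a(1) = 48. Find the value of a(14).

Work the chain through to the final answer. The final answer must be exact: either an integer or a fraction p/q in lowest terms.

Stage 1: cross terms: (-24*-37 - -12*-16)=696, (-12*-5 - 20*-37)=800, (20*37 - -23*-5)=625, (-23*17 - -31*37)=756, (-31*-16 - -24*17)=904; twice the area = |3781| = 3781; area = 3781/2; boundary points = 3 + 32 + 1 + 4 + 1 = 41; strictly interior points = area - boundary/2 + 1 = 1871; answer 1871
Stage 2: R1 = 1871; r = -22; a(3) = -3*(44) - 3*(48) - 1*(-22) = -254; iterating: a(3)=-254, a(4)=582, a(5)=-1028, a(6)=1592, a(7)=-2274, a(8)=3074, a(9)=-3992, a(10)=5028, a(11)=-6182, a(12)=7454, a(13)=-8844, a(14)=10352; answer 10352

10352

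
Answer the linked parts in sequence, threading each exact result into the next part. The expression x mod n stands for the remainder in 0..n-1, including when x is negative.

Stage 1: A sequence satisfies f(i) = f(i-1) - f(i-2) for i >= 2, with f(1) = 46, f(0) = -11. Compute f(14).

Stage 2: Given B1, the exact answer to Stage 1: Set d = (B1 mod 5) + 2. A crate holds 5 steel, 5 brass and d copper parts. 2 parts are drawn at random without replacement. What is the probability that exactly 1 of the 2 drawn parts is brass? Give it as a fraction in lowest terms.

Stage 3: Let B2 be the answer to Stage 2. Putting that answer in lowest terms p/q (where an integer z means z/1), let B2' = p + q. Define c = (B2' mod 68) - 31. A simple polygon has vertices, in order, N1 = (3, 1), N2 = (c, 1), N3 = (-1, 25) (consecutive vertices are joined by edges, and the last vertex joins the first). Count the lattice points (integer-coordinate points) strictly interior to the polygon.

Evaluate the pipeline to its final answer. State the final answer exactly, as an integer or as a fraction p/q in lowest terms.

387

Stage 1: f(2) = 1*(46) - 1*(-11) = 57; iterating: f(2)=57, f(3)=11, f(4)=-46, f(5)=-57, f(6)=-11, f(7)=46, f(8)=57, f(9)=11, f(10)=-46, f(11)=-57, f(12)=-11, f(13)=46, f(14)=57; answer 57
Stage 2: B1 = 57; d = 4; total draws C(14,2) = 91; favorable C(5,1)*C(9,1) = 45; P = 45/91; answer 45/91
Stage 3: B2 = 45/91; threaded value p + q = 136; c = -31; cross terms: (3*1 - -31*1)=34, (-31*25 - -1*1)=-774, (-1*1 - 3*25)=-76; twice the area = |-816| = 816; area = 408; boundary points = 34 + 6 + 4 = 44; strictly interior points = area - boundary/2 + 1 = 387; answer 387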